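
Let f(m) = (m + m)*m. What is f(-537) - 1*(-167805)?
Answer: 744543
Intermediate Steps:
f(m) = 2*m² (f(m) = (2*m)*m = 2*m²)
f(-537) - 1*(-167805) = 2*(-537)² - 1*(-167805) = 2*288369 + 167805 = 576738 + 167805 = 744543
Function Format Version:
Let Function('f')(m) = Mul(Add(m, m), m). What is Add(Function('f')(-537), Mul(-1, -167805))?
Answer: 744543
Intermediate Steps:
Function('f')(m) = Mul(2, Pow(m, 2)) (Function('f')(m) = Mul(Mul(2, m), m) = Mul(2, Pow(m, 2)))
Add(Function('f')(-537), Mul(-1, -167805)) = Add(Mul(2, Pow(-537, 2)), Mul(-1, -167805)) = Add(Mul(2, 288369), 167805) = Add(576738, 167805) = 744543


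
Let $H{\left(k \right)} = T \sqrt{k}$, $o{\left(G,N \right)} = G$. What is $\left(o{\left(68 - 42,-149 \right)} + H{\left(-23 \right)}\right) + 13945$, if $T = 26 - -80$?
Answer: $13971 + 106 i \sqrt{23} \approx 13971.0 + 508.36 i$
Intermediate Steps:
$T = 106$ ($T = 26 + 80 = 106$)
$H{\left(k \right)} = 106 \sqrt{k}$
$\left(o{\left(68 - 42,-149 \right)} + H{\left(-23 \right)}\right) + 13945 = \left(\left(68 - 42\right) + 106 \sqrt{-23}\right) + 13945 = \left(26 + 106 i \sqrt{23}\right) + 13945 = 13971 + 106 i \sqrt{23}$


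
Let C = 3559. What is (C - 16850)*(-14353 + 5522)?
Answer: 117372821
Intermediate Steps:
(C - 16850)*(-14353 + 5522) = (3559 - 16850)*(-14353 + 5522) = -13291*(-8831) = 117372821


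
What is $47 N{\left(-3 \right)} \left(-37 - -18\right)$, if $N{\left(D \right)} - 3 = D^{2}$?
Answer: $-10716$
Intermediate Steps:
$N{\left(D \right)} = 3 + D^{2}$
$47 N{\left(-3 \right)} \left(-37 - -18\right) = 47 \left(3 + \left(-3\right)^{2}\right) \left(-37 - -18\right) = 47 \left(3 + 9\right) \left(-37 + 18\right) = 47 \cdot 12 \left(-19\right) = 564 \left(-19\right) = -10716$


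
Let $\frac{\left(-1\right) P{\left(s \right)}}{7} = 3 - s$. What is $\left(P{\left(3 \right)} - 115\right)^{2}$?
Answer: $13225$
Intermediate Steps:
$P{\left(s \right)} = -21 + 7 s$ ($P{\left(s \right)} = - 7 \left(3 - s\right) = -21 + 7 s$)
$\left(P{\left(3 \right)} - 115\right)^{2} = \left(\left(-21 + 7 \cdot 3\right) - 115\right)^{2} = \left(\left(-21 + 21\right) - 115\right)^{2} = \left(0 - 115\right)^{2} = \left(-115\right)^{2} = 13225$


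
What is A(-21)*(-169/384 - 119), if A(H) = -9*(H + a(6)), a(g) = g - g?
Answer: -2889495/128 ≈ -22574.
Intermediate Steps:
a(g) = 0
A(H) = -9*H (A(H) = -9*(H + 0) = -9*H)
A(-21)*(-169/384 - 119) = (-9*(-21))*(-169/384 - 119) = 189*(-169*1/384 - 119) = 189*(-169/384 - 119) = 189*(-45865/384) = -2889495/128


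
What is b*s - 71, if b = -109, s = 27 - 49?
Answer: 2327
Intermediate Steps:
s = -22
b*s - 71 = -109*(-22) - 71 = 2398 - 71 = 2327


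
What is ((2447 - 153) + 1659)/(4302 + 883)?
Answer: 3953/5185 ≈ 0.76239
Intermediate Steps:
((2447 - 153) + 1659)/(4302 + 883) = (2294 + 1659)/5185 = 3953*(1/5185) = 3953/5185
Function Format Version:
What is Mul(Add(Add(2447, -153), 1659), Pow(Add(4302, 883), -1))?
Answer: Rational(3953, 5185) ≈ 0.76239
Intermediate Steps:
Mul(Add(Add(2447, -153), 1659), Pow(Add(4302, 883), -1)) = Mul(Add(2294, 1659), Pow(5185, -1)) = Mul(3953, Rational(1, 5185)) = Rational(3953, 5185)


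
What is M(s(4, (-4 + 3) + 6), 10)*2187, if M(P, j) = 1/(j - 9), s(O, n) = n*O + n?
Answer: 2187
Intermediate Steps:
s(O, n) = n + O*n (s(O, n) = O*n + n = n + O*n)
M(P, j) = 1/(-9 + j)
M(s(4, (-4 + 3) + 6), 10)*2187 = 2187/(-9 + 10) = 2187/1 = 1*2187 = 2187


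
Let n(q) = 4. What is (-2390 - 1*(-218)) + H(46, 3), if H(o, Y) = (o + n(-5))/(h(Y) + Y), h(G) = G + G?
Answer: -19498/9 ≈ -2166.4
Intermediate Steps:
h(G) = 2*G
H(o, Y) = (4 + o)/(3*Y) (H(o, Y) = (o + 4)/(2*Y + Y) = (4 + o)/((3*Y)) = (4 + o)*(1/(3*Y)) = (4 + o)/(3*Y))
(-2390 - 1*(-218)) + H(46, 3) = (-2390 - 1*(-218)) + (⅓)*(4 + 46)/3 = (-2390 + 218) + (⅓)*(⅓)*50 = -2172 + 50/9 = -19498/9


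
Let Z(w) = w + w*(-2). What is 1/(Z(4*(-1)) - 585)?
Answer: -1/581 ≈ -0.0017212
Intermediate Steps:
Z(w) = -w (Z(w) = w - 2*w = -w)
1/(Z(4*(-1)) - 585) = 1/(-4*(-1) - 585) = 1/(-1*(-4) - 585) = 1/(4 - 585) = 1/(-581) = -1/581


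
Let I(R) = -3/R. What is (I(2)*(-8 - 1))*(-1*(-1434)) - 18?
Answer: 19341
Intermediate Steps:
(I(2)*(-8 - 1))*(-1*(-1434)) - 18 = ((-3/2)*(-8 - 1))*(-1*(-1434)) - 18 = (-3*½*(-9))*1434 - 18 = -3/2*(-9)*1434 - 18 = (27/2)*1434 - 18 = 19359 - 18 = 19341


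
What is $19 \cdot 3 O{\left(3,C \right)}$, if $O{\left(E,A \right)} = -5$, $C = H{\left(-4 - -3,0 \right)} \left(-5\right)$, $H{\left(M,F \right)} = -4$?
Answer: $-285$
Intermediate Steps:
$C = 20$ ($C = \left(-4\right) \left(-5\right) = 20$)
$19 \cdot 3 O{\left(3,C \right)} = 19 \cdot 3 \left(-5\right) = 57 \left(-5\right) = -285$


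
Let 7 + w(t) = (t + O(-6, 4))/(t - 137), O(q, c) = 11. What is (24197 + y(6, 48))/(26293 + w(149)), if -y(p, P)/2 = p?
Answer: 72555/78898 ≈ 0.91961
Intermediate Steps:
y(p, P) = -2*p
w(t) = -7 + (11 + t)/(-137 + t) (w(t) = -7 + (t + 11)/(t - 137) = -7 + (11 + t)/(-137 + t))
(24197 + y(6, 48))/(26293 + w(149)) = (24197 - 2*6)/(26293 + 2*(485 - 3*149)/(-137 + 149)) = (24197 - 12)/(26293 + 2*(485 - 447)/12) = 24185/(26293 + 2*(1/12)*38) = 24185/(26293 + 19/3) = 24185/(78898/3) = 24185*(3/78898) = 72555/78898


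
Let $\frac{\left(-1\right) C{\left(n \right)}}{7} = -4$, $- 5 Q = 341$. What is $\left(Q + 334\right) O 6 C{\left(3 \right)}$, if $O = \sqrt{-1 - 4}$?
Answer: $\frac{223272 i \sqrt{5}}{5} \approx 99850.0 i$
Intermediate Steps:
$Q = - \frac{341}{5}$ ($Q = \left(- \frac{1}{5}\right) 341 = - \frac{341}{5} \approx -68.2$)
$C{\left(n \right)} = 28$ ($C{\left(n \right)} = \left(-7\right) \left(-4\right) = 28$)
$O = i \sqrt{5}$ ($O = \sqrt{-1 - 4} = \sqrt{-5} = i \sqrt{5} \approx 2.2361 i$)
$\left(Q + 334\right) O 6 C{\left(3 \right)} = \left(- \frac{341}{5} + 334\right) i \sqrt{5} \cdot 6 \cdot 28 = \frac{1329 \cdot 6 i \sqrt{5} \cdot 28}{5} = \frac{1329 \cdot 168 i \sqrt{5}}{5} = \frac{223272 i \sqrt{5}}{5}$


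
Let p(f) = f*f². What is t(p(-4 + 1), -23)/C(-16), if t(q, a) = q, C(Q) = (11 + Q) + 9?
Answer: -27/4 ≈ -6.7500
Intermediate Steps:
C(Q) = 20 + Q
p(f) = f³
t(p(-4 + 1), -23)/C(-16) = (-4 + 1)³/(20 - 16) = (-3)³/4 = -27*¼ = -27/4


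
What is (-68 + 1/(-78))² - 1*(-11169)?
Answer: 96095221/6084 ≈ 15795.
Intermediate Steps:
(-68 + 1/(-78))² - 1*(-11169) = (-68 - 1/78)² + 11169 = (-5305/78)² + 11169 = 28143025/6084 + 11169 = 96095221/6084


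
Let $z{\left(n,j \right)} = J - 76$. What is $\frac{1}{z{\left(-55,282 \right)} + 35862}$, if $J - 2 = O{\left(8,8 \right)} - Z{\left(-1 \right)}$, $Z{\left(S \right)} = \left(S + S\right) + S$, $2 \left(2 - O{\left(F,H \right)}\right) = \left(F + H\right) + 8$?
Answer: $\frac{1}{35781} \approx 2.7948 \cdot 10^{-5}$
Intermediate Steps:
$O{\left(F,H \right)} = -2 - \frac{F}{2} - \frac{H}{2}$ ($O{\left(F,H \right)} = 2 - \frac{\left(F + H\right) + 8}{2} = 2 - \frac{8 + F + H}{2} = 2 - \left(4 + \frac{F}{2} + \frac{H}{2}\right) = -2 - \frac{F}{2} - \frac{H}{2}$)
$Z{\left(S \right)} = 3 S$ ($Z{\left(S \right)} = 2 S + S = 3 S$)
$J = -5$ ($J = 2 - \left(10 + 3 \left(-1\right)\right) = 2 - 7 = -5$)
$z{\left(n,j \right)} = -81$ ($z{\left(n,j \right)} = -5 - 76 = -81$)
$\frac{1}{z{\left(-55,282 \right)} + 35862} = \frac{1}{-81 + 35862} = \frac{1}{35781}$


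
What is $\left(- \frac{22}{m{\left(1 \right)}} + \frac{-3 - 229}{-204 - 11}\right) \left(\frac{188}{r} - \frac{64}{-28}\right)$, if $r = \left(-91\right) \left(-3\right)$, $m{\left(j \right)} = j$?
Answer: $- \frac{40136}{645} \approx -62.226$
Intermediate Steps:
$r = 273$
$\left(- \frac{22}{m{\left(1 \right)}} + \frac{-3 - 229}{-204 - 11}\right) \left(\frac{188}{r} - \frac{64}{-28}\right) = \left(- \frac{22}{1} + \frac{-3 - 229}{-204 - 11}\right) \left(\frac{188}{273} - \frac{64}{-28}\right) = \left(\left(-22\right) 1 - \frac{232}{-215}\right) \left(188 \cdot \frac{1}{273} - - \frac{16}{7}\right) = \left(-22 - - \frac{232}{215}\right) \left(\frac{188}{273} + \frac{16}{7}\right) = \left(-22 + \frac{232}{215}\right) \frac{116}{39} = \left(- \frac{4498}{215}\right) \frac{116}{39} = - \frac{40136}{645}$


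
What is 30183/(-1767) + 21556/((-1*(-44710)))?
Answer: -12856789/774535 ≈ -16.599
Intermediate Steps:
30183/(-1767) + 21556/((-1*(-44710))) = 30183*(-1/1767) + 21556/44710 = -10061/589 + 21556*(1/44710) = -10061/589 + 634/1315 = -12856789/774535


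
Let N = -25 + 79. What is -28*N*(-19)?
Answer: 28728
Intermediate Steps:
N = 54
-28*N*(-19) = -28*54*(-19) = -1512*(-19) = 28728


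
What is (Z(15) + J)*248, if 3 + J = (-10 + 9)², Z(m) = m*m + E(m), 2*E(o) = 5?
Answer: 55924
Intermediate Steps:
E(o) = 5/2 (E(o) = (½)*5 = 5/2)
Z(m) = 5/2 + m² (Z(m) = m*m + 5/2 = m² + 5/2 = 5/2 + m²)
J = -2 (J = -3 + (-10 + 9)² = -3 + (-1)² = -3 + 1 = -2)
(Z(15) + J)*248 = ((5/2 + 15²) - 2)*248 = ((5/2 + 225) - 2)*248 = (455/2 - 2)*248 = (451/2)*248 = 55924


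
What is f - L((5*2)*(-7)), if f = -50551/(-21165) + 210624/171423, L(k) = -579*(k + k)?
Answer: -32676239777963/403129755 ≈ -81056.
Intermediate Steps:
L(k) = -1158*k
f = 1458162337/403129755 (f = -50551*(-1/21165) + 210624*(1/171423) = 50551/21165 + 70208/57141 = 1458162337/403129755 ≈ 3.6171)
f - L((5*2)*(-7)) = 1458162337/403129755 - (-1158)*(5*2)*(-7) = 1458162337/403129755 - (-1158)*10*(-7) = 1458162337/403129755 - (-1158)*(-70) = 1458162337/403129755 - 1*81060 = 1458162337/403129755 - 81060 = -32676239777963/403129755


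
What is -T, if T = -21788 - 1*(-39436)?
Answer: -17648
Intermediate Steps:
T = 17648 (T = -21788 + 39436 = 17648)
-T = -1*17648 = -17648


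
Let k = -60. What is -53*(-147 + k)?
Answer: 10971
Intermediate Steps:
-53*(-147 + k) = -53*(-147 - 60) = -53*(-207) = 10971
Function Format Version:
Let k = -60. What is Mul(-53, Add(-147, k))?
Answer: 10971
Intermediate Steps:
Mul(-53, Add(-147, k)) = Mul(-53, Add(-147, -60)) = Mul(-53, -207) = 10971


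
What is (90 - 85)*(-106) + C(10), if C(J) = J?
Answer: -520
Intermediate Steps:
(90 - 85)*(-106) + C(10) = (90 - 85)*(-106) + 10 = 5*(-106) + 10 = -530 + 10 = -520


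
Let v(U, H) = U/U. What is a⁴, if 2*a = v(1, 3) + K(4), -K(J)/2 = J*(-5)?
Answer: 2825761/16 ≈ 1.7661e+5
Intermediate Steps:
v(U, H) = 1
K(J) = 10*J (K(J) = -2*J*(-5) = -(-10)*J = 10*J)
a = 41/2 (a = (1 + 10*4)/2 = (1 + 40)/2 = (½)*41 = 41/2 ≈ 20.500)
a⁴ = (41/2)⁴ = 2825761/16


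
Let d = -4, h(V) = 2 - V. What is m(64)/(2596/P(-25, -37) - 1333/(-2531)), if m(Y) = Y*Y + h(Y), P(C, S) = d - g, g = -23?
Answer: 193991026/6595803 ≈ 29.411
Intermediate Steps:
P(C, S) = 19 (P(C, S) = -4 - 1*(-23) = -4 + 23 = 19)
m(Y) = 2 + Y² - Y (m(Y) = Y*Y + (2 - Y) = Y² + (2 - Y) = 2 + Y² - Y)
m(64)/(2596/P(-25, -37) - 1333/(-2531)) = (2 + 64² - 1*64)/(2596/19 - 1333/(-2531)) = (2 + 4096 - 64)/(2596*(1/19) - 1333*(-1/2531)) = 4034/(2596/19 + 1333/2531) = 4034/(6595803/48089) = 4034*(48089/6595803) = 193991026/6595803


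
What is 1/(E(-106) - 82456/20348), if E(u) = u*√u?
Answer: -52431709/15410511828550 + 1371511157*I*√106/15410511828550 ≈ -3.4023e-6 + 0.00091629*I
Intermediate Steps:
E(u) = u^(3/2)
1/(E(-106) - 82456/20348) = 1/((-106)^(3/2) - 82456/20348) = 1/(-106*I*√106 - 82456*1/20348) = 1/(-106*I*√106 - 20614/5087) = 1/(-20614/5087 - 106*I*√106)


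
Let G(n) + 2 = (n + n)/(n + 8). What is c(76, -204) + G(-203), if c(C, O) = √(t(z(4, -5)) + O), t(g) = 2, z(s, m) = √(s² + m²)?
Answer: 16/195 + I*√202 ≈ 0.082051 + 14.213*I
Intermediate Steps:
z(s, m) = √(m² + s²)
G(n) = -2 + 2*n/(8 + n) (G(n) = -2 + (n + n)/(n + 8) = -2 + (2*n)/(8 + n) = -2 + 2*n/(8 + n))
c(C, O) = √(2 + O)
c(76, -204) + G(-203) = √(2 - 204) - 16/(8 - 203) = √(-202) - 16/(-195) = I*√202 - 16*(-1/195) = I*√202 + 16/195 = 16/195 + I*√202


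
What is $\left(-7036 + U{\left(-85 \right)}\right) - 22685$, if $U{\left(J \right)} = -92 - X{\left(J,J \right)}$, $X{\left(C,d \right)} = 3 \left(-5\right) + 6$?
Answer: $-29804$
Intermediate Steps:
$X{\left(C,d \right)} = -9$ ($X{\left(C,d \right)} = -15 + 6 = -9$)
$U{\left(J \right)} = -83$ ($U{\left(J \right)} = -92 - -9 = -92 + 9 = -83$)
$\left(-7036 + U{\left(-85 \right)}\right) - 22685 = \left(-7036 - 83\right) - 22685 = -7119 - 22685 = -29804$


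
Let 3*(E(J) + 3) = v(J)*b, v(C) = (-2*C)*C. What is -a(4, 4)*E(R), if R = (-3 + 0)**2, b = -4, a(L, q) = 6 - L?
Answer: -426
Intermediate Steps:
v(C) = -2*C**2
R = 9 (R = (-3)**2 = 9)
E(J) = -3 + 8*J**2/3 (E(J) = -3 + (-2*J**2*(-4))/3 = -3 + (8*J**2)/3 = -3 + 8*J**2/3)
-a(4, 4)*E(R) = -(6 - 1*4)*(-3 + (8/3)*9**2) = -(6 - 4)*(-3 + (8/3)*81) = -2*(-3 + 216) = -2*213 = -1*426 = -426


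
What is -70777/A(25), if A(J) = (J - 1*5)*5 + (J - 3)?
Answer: -70777/122 ≈ -580.14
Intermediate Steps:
A(J) = -28 + 6*J (A(J) = (J - 5)*5 + (-3 + J) = (-5 + J)*5 + (-3 + J) = (-25 + 5*J) + (-3 + J) = -28 + 6*J)
-70777/A(25) = -70777/(-28 + 6*25) = -70777/(-28 + 150) = -70777/122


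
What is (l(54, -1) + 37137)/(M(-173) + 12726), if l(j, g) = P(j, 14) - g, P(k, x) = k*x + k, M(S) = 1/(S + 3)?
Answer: 6451160/2163419 ≈ 2.9819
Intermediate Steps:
M(S) = 1/(3 + S)
P(k, x) = k + k*x
l(j, g) = -g + 15*j (l(j, g) = j*(1 + 14) - g = j*15 - g = 15*j - g = -g + 15*j)
(l(54, -1) + 37137)/(M(-173) + 12726) = ((-1*(-1) + 15*54) + 37137)/(1/(3 - 173) + 12726) = ((1 + 810) + 37137)/(1/(-170) + 12726) = (811 + 37137)/(-1/170 + 12726) = 37948/(2163419/170) = 37948*(170/2163419) = 6451160/2163419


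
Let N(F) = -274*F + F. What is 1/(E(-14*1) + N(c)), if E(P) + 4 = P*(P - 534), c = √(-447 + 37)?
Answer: 426/4964173 + 91*I*√410/29785038 ≈ 8.5815e-5 + 6.1864e-5*I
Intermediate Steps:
c = I*√410 (c = √(-410) = I*√410 ≈ 20.248*I)
N(F) = -273*F
E(P) = -4 + P*(-534 + P) (E(P) = -4 + P*(P - 534) = -4 + P*(-534 + P))
1/(E(-14*1) + N(c)) = 1/((-4 + (-14*1)² - (-7476)) - 273*I*√410) = 1/((-4 + (-14)² - 534*(-14)) - 273*I*√410) = 1/((-4 + 196 + 7476) - 273*I*√410) = 1/(7668 - 273*I*√410)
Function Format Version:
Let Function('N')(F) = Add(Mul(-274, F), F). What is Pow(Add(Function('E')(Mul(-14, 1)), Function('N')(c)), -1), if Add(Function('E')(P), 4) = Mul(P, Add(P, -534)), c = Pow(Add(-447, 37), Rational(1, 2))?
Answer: Add(Rational(426, 4964173), Mul(Rational(91, 29785038), I, Pow(410, Rational(1, 2)))) ≈ Add(8.5815e-5, Mul(6.1864e-5, I))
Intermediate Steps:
c = Mul(I, Pow(410, Rational(1, 2))) (c = Pow(-410, Rational(1, 2)) = Mul(I, Pow(410, Rational(1, 2))) ≈ Mul(20.248, I))
Function('N')(F) = Mul(-273, F)
Function('E')(P) = Add(-4, Mul(P, Add(-534, P))) (Function('E')(P) = Add(-4, Mul(P, Add(P, -534))) = Add(-4, Mul(P, Add(-534, P))))
Pow(Add(Function('E')(Mul(-14, 1)), Function('N')(c)), -1) = Pow(Add(Add(-4, Pow(Mul(-14, 1), 2), Mul(-534, Mul(-14, 1))), Mul(-273, Mul(I, Pow(410, Rational(1, 2))))), -1) = Pow(Add(Add(-4, Pow(-14, 2), Mul(-534, -14)), Mul(-273, I, Pow(410, Rational(1, 2)))), -1) = Pow(Add(Add(-4, 196, 7476), Mul(-273, I, Pow(410, Rational(1, 2)))), -1) = Pow(Add(7668, Mul(-273, I, Pow(410, Rational(1, 2)))), -1)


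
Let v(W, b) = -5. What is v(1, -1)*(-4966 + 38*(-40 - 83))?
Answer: 48200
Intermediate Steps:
v(1, -1)*(-4966 + 38*(-40 - 83)) = -5*(-4966 + 38*(-40 - 83)) = -5*(-4966 + 38*(-123)) = -5*(-4966 - 4674) = -5*(-9640) = 48200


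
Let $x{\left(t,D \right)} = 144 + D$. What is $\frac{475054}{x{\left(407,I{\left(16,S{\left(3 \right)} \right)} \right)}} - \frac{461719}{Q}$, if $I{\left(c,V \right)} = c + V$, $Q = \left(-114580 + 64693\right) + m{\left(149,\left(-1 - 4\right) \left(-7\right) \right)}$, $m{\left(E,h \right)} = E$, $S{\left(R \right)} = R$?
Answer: $\frac{23703496049}{8107294} \approx 2923.7$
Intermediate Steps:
$Q = -49738$ ($Q = \left(-114580 + 64693\right) + 149 = -49887 + 149 = -49738$)
$I{\left(c,V \right)} = V + c$
$\frac{475054}{x{\left(407,I{\left(16,S{\left(3 \right)} \right)} \right)}} - \frac{461719}{Q} = \frac{475054}{144 + \left(3 + 16\right)} - \frac{461719}{-49738} = \frac{475054}{144 + 19} - - \frac{461719}{49738} = \frac{475054}{163} + \frac{461719}{49738} = \frac{23703496049}{8107294}$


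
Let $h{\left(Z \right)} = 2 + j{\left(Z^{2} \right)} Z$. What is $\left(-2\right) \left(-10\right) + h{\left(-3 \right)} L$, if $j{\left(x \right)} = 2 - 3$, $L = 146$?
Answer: $750$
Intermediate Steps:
$j{\left(x \right)} = -1$ ($j{\left(x \right)} = 2 - 3 = -1$)
$h{\left(Z \right)} = 2 - Z$
$\left(-2\right) \left(-10\right) + h{\left(-3 \right)} L = \left(-2\right) \left(-10\right) + \left(2 - -3\right) 146 = 20 + \left(2 + 3\right) 146 = 20 + 5 \cdot 146 = 20 + 730 = 750$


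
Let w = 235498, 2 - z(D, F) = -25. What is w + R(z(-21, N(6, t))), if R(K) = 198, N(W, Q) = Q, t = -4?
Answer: 235696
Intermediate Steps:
z(D, F) = 27 (z(D, F) = 2 - 1*(-25) = 2 + 25 = 27)
w + R(z(-21, N(6, t))) = 235498 + 198 = 235696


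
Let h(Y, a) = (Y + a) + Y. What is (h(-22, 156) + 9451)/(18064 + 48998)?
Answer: 9563/67062 ≈ 0.14260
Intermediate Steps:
h(Y, a) = a + 2*Y
(h(-22, 156) + 9451)/(18064 + 48998) = ((156 + 2*(-22)) + 9451)/(18064 + 48998) = ((156 - 44) + 9451)/67062 = (112 + 9451)*(1/67062) = 9563*(1/67062) = 9563/67062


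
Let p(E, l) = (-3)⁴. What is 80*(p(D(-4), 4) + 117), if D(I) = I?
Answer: 15840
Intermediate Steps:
p(E, l) = 81
80*(p(D(-4), 4) + 117) = 80*(81 + 117) = 80*198 = 15840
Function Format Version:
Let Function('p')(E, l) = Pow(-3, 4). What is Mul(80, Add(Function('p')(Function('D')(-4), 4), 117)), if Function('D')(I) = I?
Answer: 15840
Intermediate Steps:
Function('p')(E, l) = 81
Mul(80, Add(Function('p')(Function('D')(-4), 4), 117)) = Mul(80, Add(81, 117)) = Mul(80, 198) = 15840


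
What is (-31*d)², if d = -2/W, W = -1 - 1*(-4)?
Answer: 3844/9 ≈ 427.11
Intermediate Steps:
W = 3 (W = -1 + 4 = 3)
d = -⅔ (d = -2/3 = -2*⅓ = -⅔ ≈ -0.66667)
(-31*d)² = (-31*(-⅔))² = (62/3)² = 3844/9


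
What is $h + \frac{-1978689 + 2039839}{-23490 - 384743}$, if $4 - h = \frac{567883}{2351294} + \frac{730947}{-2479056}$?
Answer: $\frac{1548133846127436143}{396597644987742352} \approx 3.9035$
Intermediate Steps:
$h = \frac{3937802588471}{971498249744}$ ($h = 4 - \left(\frac{567883}{2351294} + \frac{730947}{-2479056}\right) = 4 - \left(567883 \cdot \frac{1}{2351294} + 730947 \left(- \frac{1}{2479056}\right)\right) = 4 - \left(\frac{567883}{2351294} - \frac{243649}{826352}\right) = 4 - - \frac{51809589495}{971498249744} = 4 + \frac{51809589495}{971498249744} = \frac{3937802588471}{971498249744} \approx 4.0533$)
$h + \frac{-1978689 + 2039839}{-23490 - 384743} = \frac{3937802588471}{971498249744} + \frac{-1978689 + 2039839}{-23490 - 384743} = \frac{3937802588471}{971498249744} + \frac{61150}{-408233} = \frac{3937802588471}{971498249744} + 61150 \left(- \frac{1}{408233}\right) = \frac{3937802588471}{971498249744} - \frac{61150}{408233} = \frac{1548133846127436143}{396597644987742352}$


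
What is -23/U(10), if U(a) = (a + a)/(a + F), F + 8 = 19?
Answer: -483/20 ≈ -24.150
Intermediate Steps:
F = 11 (F = -8 + 19 = 11)
U(a) = 2*a/(11 + a) (U(a) = (a + a)/(a + 11) = (2*a)/(11 + a) = 2*a/(11 + a))
-23/U(10) = -23/(2*10/(11 + 10)) = -23/(2*10/21) = -23/(2*10*(1/21)) = -23/20/21 = -23*21/20 = -483/20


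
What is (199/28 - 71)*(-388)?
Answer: 173533/7 ≈ 24790.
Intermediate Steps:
(199/28 - 71)*(-388) = -1789/28*(-388) = 173533/7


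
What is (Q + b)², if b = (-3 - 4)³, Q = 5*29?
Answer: 39204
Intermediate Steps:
Q = 145
b = -343 (b = (-7)³ = -343)
(Q + b)² = (145 - 343)² = (-198)² = 39204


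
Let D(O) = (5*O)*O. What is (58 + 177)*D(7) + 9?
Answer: 57584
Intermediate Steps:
D(O) = 5*O**2
(58 + 177)*D(7) + 9 = (58 + 177)*(5*7**2) + 9 = 235*(5*49) + 9 = 235*245 + 9 = 57575 + 9 = 57584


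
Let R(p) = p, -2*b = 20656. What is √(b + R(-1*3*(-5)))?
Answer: I*√10313 ≈ 101.55*I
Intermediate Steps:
b = -10328 (b = -½*20656 = -10328)
√(b + R(-1*3*(-5))) = √(-10328 - 1*3*(-5)) = √(-10328 - 3*(-5)) = √(-10328 + 15) = √(-10313) = I*√10313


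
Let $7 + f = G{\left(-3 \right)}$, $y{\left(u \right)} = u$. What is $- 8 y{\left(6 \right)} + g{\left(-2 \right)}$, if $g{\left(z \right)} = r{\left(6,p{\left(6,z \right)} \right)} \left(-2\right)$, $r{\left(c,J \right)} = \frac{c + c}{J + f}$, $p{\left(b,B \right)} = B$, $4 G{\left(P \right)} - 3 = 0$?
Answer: $- \frac{496}{11} \approx -45.091$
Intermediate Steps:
$G{\left(P \right)} = \frac{3}{4}$ ($G{\left(P \right)} = \frac{3}{4} + \frac{1}{4} \cdot 0 = \frac{3}{4} + 0 = \frac{3}{4}$)
$f = - \frac{25}{4}$ ($f = -7 + \frac{3}{4} = - \frac{25}{4} \approx -6.25$)
$r{\left(c,J \right)} = \frac{2 c}{- \frac{25}{4} + J}$ ($r{\left(c,J \right)} = \frac{c + c}{J - \frac{25}{4}} = \frac{2 c}{- \frac{25}{4} + J}$)
$g{\left(z \right)} = - \frac{96}{-25 + 4 z}$ ($g{\left(z \right)} = 8 \cdot 6 \frac{1}{-25 + 4 z} \left(-2\right) = \frac{48}{-25 + 4 z} \left(-2\right) = - \frac{96}{-25 + 4 z}$)
$- 8 y{\left(6 \right)} + g{\left(-2 \right)} = \left(-8\right) 6 - \frac{96}{-25 + 4 \left(-2\right)} = -48 - \frac{96}{-25 - 8} = -48 - \frac{96}{-33} = -48 - - \frac{32}{11} = -48 + \frac{32}{11} = - \frac{496}{11}$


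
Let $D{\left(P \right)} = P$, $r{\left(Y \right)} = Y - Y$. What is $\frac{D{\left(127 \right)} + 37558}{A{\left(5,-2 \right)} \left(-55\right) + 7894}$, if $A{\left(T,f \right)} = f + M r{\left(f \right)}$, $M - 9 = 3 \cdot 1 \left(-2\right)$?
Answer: $\frac{37685}{8004} \approx 4.7083$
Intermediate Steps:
$r{\left(Y \right)} = 0$
$M = 3$ ($M = 9 + 3 \cdot 1 \left(-2\right) = 9 + 3 \left(-2\right) = 9 - 6 = 3$)
$A{\left(T,f \right)} = f$ ($A{\left(T,f \right)} = f + 3 \cdot 0 = f + 0 = f$)
$\frac{D{\left(127 \right)} + 37558}{A{\left(5,-2 \right)} \left(-55\right) + 7894} = \frac{127 + 37558}{\left(-2\right) \left(-55\right) + 7894} = \frac{37685}{110 + 7894} = \frac{37685}{8004}$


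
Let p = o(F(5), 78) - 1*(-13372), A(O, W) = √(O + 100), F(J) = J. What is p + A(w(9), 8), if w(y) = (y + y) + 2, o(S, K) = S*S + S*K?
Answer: 13787 + 2*√30 ≈ 13798.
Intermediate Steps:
o(S, K) = S² + K*S
w(y) = 2 + 2*y (w(y) = 2*y + 2 = 2 + 2*y)
A(O, W) = √(100 + O)
p = 13787 (p = 5*(78 + 5) - 1*(-13372) = 5*83 + 13372 = 415 + 13372 = 13787)
p + A(w(9), 8) = 13787 + √(100 + (2 + 2*9)) = 13787 + √(100 + (2 + 18)) = 13787 + √(100 + 20) = 13787 + √120 = 13787 + 2*√30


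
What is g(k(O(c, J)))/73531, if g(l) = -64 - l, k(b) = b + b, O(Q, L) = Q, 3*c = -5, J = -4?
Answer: -182/220593 ≈ -0.00082505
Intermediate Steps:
c = -5/3 (c = (⅓)*(-5) = -5/3 ≈ -1.6667)
k(b) = 2*b
g(k(O(c, J)))/73531 = (-64 - 2*(-5)/3)/73531 = (-64 - 1*(-10/3))*(1/73531) = (-64 + 10/3)*(1/73531) = -182/3*1/73531 = -182/220593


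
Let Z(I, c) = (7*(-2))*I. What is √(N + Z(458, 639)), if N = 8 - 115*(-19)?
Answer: I*√4219 ≈ 64.954*I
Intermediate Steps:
Z(I, c) = -14*I
N = 2193 (N = 8 + 2185 = 2193)
√(N + Z(458, 639)) = √(2193 - 14*458) = √(2193 - 6412) = √(-4219) = I*√4219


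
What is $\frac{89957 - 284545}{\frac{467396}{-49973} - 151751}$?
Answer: $\frac{9724146124}{7583920119} \approx 1.2822$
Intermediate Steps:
$\frac{89957 - 284545}{\frac{467396}{-49973} - 151751} = - \frac{194588}{467396 \left(- \frac{1}{49973}\right) - 151751} = - \frac{194588}{- \frac{467396}{49973} - 151751} = - \frac{194588}{- \frac{7583920119}{49973}} = \left(-194588\right) \left(- \frac{49973}{7583920119}\right) = \frac{9724146124}{7583920119}$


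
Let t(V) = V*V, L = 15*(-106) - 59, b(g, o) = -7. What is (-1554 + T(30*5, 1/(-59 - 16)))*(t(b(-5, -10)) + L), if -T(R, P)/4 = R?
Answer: 3446400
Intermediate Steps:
T(R, P) = -4*R
L = -1649 (L = -1590 - 59 = -1649)
t(V) = V²
(-1554 + T(30*5, 1/(-59 - 16)))*(t(b(-5, -10)) + L) = (-1554 - 120*5)*((-7)² - 1649) = (-1554 - 4*150)*(49 - 1649) = (-1554 - 600)*(-1600) = -2154*(-1600) = 3446400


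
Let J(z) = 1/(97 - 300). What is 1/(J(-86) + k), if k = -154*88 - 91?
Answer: -203/2769530 ≈ -7.3298e-5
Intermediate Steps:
k = -13643 (k = -13552 - 91 = -13643)
J(z) = -1/203 (J(z) = 1/(-203) = -1/203)
1/(J(-86) + k) = 1/(-1/203 - 13643) = 1/(-2769530/203) = -203/2769530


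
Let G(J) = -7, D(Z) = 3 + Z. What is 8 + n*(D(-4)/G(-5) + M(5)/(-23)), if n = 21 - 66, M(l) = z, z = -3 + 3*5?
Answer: 4033/161 ≈ 25.050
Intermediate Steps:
z = 12 (z = -3 + 15 = 12)
M(l) = 12
n = -45
8 + n*(D(-4)/G(-5) + M(5)/(-23)) = 8 - 45*((3 - 4)/(-7) + 12/(-23)) = 8 - 45*(-1*(-⅐) + 12*(-1/23)) = 8 - 45*(⅐ - 12/23) = 8 - 45*(-61/161) = 8 + 2745/161 = 4033/161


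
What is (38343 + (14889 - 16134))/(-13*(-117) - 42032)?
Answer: -37098/40511 ≈ -0.91575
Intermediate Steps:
(38343 + (14889 - 16134))/(-13*(-117) - 42032) = (38343 - 1245)/(1521 - 42032) = 37098/(-40511) = 37098*(-1/40511) = -37098/40511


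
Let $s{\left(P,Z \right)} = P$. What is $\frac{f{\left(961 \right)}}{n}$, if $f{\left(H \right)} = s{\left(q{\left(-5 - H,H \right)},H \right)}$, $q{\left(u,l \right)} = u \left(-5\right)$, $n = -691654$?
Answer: $- \frac{2415}{345827} \approx -0.0069833$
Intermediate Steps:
$q{\left(u,l \right)} = - 5 u$
$f{\left(H \right)} = 25 + 5 H$ ($f{\left(H \right)} = - 5 \left(-5 - H\right) = 25 + 5 H$)
$\frac{f{\left(961 \right)}}{n} = \frac{25 + 5 \cdot 961}{-691654} = \left(25 + 4805\right) \left(- \frac{1}{691654}\right) = 4830 \left(- \frac{1}{691654}\right) = - \frac{2415}{345827}$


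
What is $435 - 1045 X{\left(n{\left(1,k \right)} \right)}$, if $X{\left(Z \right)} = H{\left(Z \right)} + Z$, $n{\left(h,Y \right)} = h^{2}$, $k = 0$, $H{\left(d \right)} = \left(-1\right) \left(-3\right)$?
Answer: $-3745$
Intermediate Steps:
$H{\left(d \right)} = 3$
$X{\left(Z \right)} = 3 + Z$
$435 - 1045 X{\left(n{\left(1,k \right)} \right)} = 435 - 1045 \left(3 + 1^{2}\right) = 435 - 1045 \left(3 + 1\right) = 435 - 4180 = -3745$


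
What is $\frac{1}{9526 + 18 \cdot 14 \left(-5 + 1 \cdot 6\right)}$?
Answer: $\frac{1}{9778} \approx 0.00010227$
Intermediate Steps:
$\frac{1}{9526 + 18 \cdot 14 \left(-5 + 1 \cdot 6\right)} = \frac{1}{9526 + 252 \left(-5 + 6\right)} = \frac{1}{9526 + 252 \cdot 1} = \frac{1}{9526 + 252} = \frac{1}{9778}$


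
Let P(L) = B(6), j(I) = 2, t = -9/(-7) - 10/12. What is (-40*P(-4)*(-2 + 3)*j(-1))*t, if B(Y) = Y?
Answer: -1520/7 ≈ -217.14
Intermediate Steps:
t = 19/42 (t = -9*(-⅐) - 10*1/12 = 9/7 - ⅚ = 19/42 ≈ 0.45238)
P(L) = 6
(-40*P(-4)*(-2 + 3)*j(-1))*t = -40*6*(-2 + 3)*2*(19/42) = -40*6*1*2*(19/42) = -240*2*(19/42) = -40*12*(19/42) = -480*19/42 = -1520/7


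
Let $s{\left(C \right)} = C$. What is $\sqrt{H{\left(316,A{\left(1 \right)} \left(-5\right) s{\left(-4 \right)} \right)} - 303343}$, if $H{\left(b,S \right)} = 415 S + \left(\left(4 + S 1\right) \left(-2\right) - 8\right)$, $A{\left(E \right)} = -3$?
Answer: $i \sqrt{328139} \approx 572.83 i$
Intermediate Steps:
$H{\left(b,S \right)} = -16 + 413 S$ ($H{\left(b,S \right)} = 415 S + \left(\left(4 + S\right) \left(-2\right) - 8\right) = 415 S - \left(16 + 2 S\right) = -16 + 413 S$)
$\sqrt{H{\left(316,A{\left(1 \right)} \left(-5\right) s{\left(-4 \right)} \right)} - 303343} = \sqrt{\left(-16 + 413 \left(-3\right) \left(-5\right) \left(-4\right)\right) - 303343} = \sqrt{\left(-16 + 413 \cdot 15 \left(-4\right)\right) - 303343} = \sqrt{\left(-16 + 413 \left(-60\right)\right) - 303343} = \sqrt{\left(-16 - 24780\right) - 303343} = \sqrt{-24796 - 303343} = \sqrt{-328139} = i \sqrt{328139}$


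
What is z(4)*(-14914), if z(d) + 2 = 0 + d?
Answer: -29828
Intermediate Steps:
z(d) = -2 + d (z(d) = -2 + (0 + d) = -2 + d)
z(4)*(-14914) = (-2 + 4)*(-14914) = 2*(-14914) = -29828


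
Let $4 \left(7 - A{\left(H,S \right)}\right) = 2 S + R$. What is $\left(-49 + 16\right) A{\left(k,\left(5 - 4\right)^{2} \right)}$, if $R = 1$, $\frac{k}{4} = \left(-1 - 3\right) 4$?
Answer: $- \frac{825}{4} \approx -206.25$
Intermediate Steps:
$k = -64$ ($k = 4 \left(-1 - 3\right) 4 = 4 \left(\left(-4\right) 4\right) = 4 \left(-16\right) = -64$)
$A{\left(H,S \right)} = \frac{27}{4} - \frac{S}{2}$ ($A{\left(H,S \right)} = 7 - \frac{2 S + 1}{4} = 7 - \frac{1 + 2 S}{4} = 7 - \left(\frac{1}{4} + \frac{S}{2}\right) = \frac{27}{4} - \frac{S}{2}$)
$\left(-49 + 16\right) A{\left(k,\left(5 - 4\right)^{2} \right)} = \left(-49 + 16\right) \left(\frac{27}{4} - \frac{\left(5 - 4\right)^{2}}{2}\right) = - 33 \left(\frac{27}{4} - \frac{1^{2}}{2}\right) = - 33 \left(\frac{27}{4} - \frac{1}{2}\right) = \left(-33\right) \frac{25}{4} = - \frac{825}{4}$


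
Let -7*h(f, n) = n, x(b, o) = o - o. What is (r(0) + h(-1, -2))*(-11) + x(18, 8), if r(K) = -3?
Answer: 209/7 ≈ 29.857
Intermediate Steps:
x(b, o) = 0
h(f, n) = -n/7
(r(0) + h(-1, -2))*(-11) + x(18, 8) = (-3 - 1/7*(-2))*(-11) + 0 = (-3 + 2/7)*(-11) + 0 = -19/7*(-11) + 0 = 209/7 + 0 = 209/7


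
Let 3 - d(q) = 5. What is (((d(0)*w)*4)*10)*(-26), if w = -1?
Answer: -2080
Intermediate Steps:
d(q) = -2 (d(q) = 3 - 1*5 = 3 - 5 = -2)
(((d(0)*w)*4)*10)*(-26) = ((-2*(-1)*4)*10)*(-26) = ((2*4)*10)*(-26) = (8*10)*(-26) = 80*(-26) = -2080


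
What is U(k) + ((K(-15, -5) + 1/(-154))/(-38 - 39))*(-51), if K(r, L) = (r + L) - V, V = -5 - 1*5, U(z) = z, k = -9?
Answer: -185313/11858 ≈ -15.628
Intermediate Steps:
V = -10 (V = -5 - 5 = -10)
K(r, L) = 10 + L + r (K(r, L) = (r + L) - 1*(-10) = (L + r) + 10 = 10 + L + r)
U(k) + ((K(-15, -5) + 1/(-154))/(-38 - 39))*(-51) = -9 + (((10 - 5 - 15) + 1/(-154))/(-38 - 39))*(-51) = -9 + ((-10 - 1/154)/(-77))*(-51) = -9 - 1541/154*(-1/77)*(-51) = -9 + (1541/11858)*(-51) = -9 - 78591/11858 = -185313/11858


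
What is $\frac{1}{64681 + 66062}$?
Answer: $\frac{1}{130743} \approx 7.6486 \cdot 10^{-6}$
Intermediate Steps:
$\frac{1}{64681 + 66062} = \frac{1}{130743}$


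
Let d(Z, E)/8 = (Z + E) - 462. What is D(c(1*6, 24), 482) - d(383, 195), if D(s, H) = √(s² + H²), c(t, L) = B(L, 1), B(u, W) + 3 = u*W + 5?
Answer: -928 + 10*√2330 ≈ -445.30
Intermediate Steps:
d(Z, E) = -3696 + 8*E + 8*Z (d(Z, E) = 8*((Z + E) - 462) = 8*((E + Z) - 462) = 8*(-462 + E + Z) = -3696 + 8*E + 8*Z)
B(u, W) = 2 + W*u (B(u, W) = -3 + (u*W + 5) = -3 + (W*u + 5) = -3 + (5 + W*u) = 2 + W*u)
c(t, L) = 2 + L (c(t, L) = 2 + 1*L = 2 + L)
D(s, H) = √(H² + s²)
D(c(1*6, 24), 482) - d(383, 195) = √(482² + (2 + 24)²) - (-3696 + 8*195 + 8*383) = √(232324 + 26²) - (-3696 + 1560 + 3064) = √(232324 + 676) - 1*928 = √233000 - 928 = 10*√2330 - 928 = -928 + 10*√2330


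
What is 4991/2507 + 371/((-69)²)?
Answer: 1073576/518949 ≈ 2.0687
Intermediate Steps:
4991/2507 + 371/((-69)²) = 4991*(1/2507) + 371/4761 = 217/109 + 371*(1/4761) = 217/109 + 371/4761 = 1073576/518949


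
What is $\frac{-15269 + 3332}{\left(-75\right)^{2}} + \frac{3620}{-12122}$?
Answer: $- \frac{27510469}{11364375} \approx -2.4208$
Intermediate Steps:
$\frac{-15269 + 3332}{\left(-75\right)^{2}} + \frac{3620}{-12122} = - \frac{11937}{5625} + 3620 \left(- \frac{1}{12122}\right) = \left(-11937\right) \frac{1}{5625} - \frac{1810}{6061} = - \frac{3979}{1875} - \frac{1810}{6061} = - \frac{27510469}{11364375}$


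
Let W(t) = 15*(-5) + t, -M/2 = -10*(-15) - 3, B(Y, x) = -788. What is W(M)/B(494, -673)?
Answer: 369/788 ≈ 0.46827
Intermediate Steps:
M = -294 (M = -2*(-10*(-15) - 3) = -2*(150 - 3) = -2*147 = -294)
W(t) = -75 + t
W(M)/B(494, -673) = (-75 - 294)/(-788) = -369*(-1/788) = 369/788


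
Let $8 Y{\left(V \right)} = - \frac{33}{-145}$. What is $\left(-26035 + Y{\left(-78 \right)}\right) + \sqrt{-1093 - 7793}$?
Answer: $- \frac{30200567}{1160} + i \sqrt{8886} \approx -26035.0 + 94.266 i$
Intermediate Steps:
$Y{\left(V \right)} = \frac{33}{1160}$ ($Y{\left(V \right)} = \frac{\left(-33\right) \frac{1}{-145}}{8} = \frac{\left(-33\right) \left(- \frac{1}{145}\right)}{8} = \frac{1}{8} \cdot \frac{33}{145} = \frac{33}{1160}$)
$\left(-26035 + Y{\left(-78 \right)}\right) + \sqrt{-1093 - 7793} = \left(-26035 + \frac{33}{1160}\right) + \sqrt{-1093 - 7793} = - \frac{30200567}{1160} + \sqrt{-8886} = - \frac{30200567}{1160} + i \sqrt{8886}$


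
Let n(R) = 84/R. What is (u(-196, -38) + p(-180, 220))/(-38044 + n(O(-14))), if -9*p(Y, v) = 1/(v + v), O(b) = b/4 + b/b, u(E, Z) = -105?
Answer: 415801/150787296 ≈ 0.0027575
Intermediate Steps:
O(b) = 1 + b/4 (O(b) = b*(¼) + 1 = b/4 + 1 = 1 + b/4)
p(Y, v) = -1/(18*v) (p(Y, v) = -1/(9*(v + v)) = -1/(2*v)/9 = -1/(18*v))
(u(-196, -38) + p(-180, 220))/(-38044 + n(O(-14))) = (-105 - 1/18/220)/(-38044 + 84/(1 + (¼)*(-14))) = (-105 - 1/18*1/220)/(-38044 + 84/(1 - 7/2)) = (-105 - 1/3960)/(-38044 + 84/(-5/2)) = -415801/(3960*(-38044 + 84*(-⅖))) = -415801/(3960*(-38044 - 168/5)) = -415801/(3960*(-190388/5)) = -415801/3960*(-5/190388) = 415801/150787296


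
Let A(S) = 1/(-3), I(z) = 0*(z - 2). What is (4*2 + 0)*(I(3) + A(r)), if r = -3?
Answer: -8/3 ≈ -2.6667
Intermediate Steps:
I(z) = 0 (I(z) = 0*(-2 + z) = 0)
A(S) = -⅓
(4*2 + 0)*(I(3) + A(r)) = (4*2 + 0)*(0 - ⅓) = (8 + 0)*(-⅓) = 8*(-⅓) = -8/3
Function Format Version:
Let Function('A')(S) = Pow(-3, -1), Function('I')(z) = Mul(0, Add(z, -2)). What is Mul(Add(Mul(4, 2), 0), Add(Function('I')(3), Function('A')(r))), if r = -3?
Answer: Rational(-8, 3) ≈ -2.6667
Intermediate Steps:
Function('I')(z) = 0 (Function('I')(z) = Mul(0, Add(-2, z)) = 0)
Function('A')(S) = Rational(-1, 3)
Mul(Add(Mul(4, 2), 0), Add(Function('I')(3), Function('A')(r))) = Mul(Add(Mul(4, 2), 0), Add(0, Rational(-1, 3))) = Mul(Add(8, 0), Rational(-1, 3)) = Mul(8, Rational(-1, 3)) = Rational(-8, 3)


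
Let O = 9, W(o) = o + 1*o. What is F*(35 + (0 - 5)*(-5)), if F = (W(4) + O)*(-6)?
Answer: -6120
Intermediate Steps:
W(o) = 2*o (W(o) = o + o = 2*o)
F = -102 (F = (2*4 + 9)*(-6) = (8 + 9)*(-6) = 17*(-6) = -102)
F*(35 + (0 - 5)*(-5)) = -102*(35 + (0 - 5)*(-5)) = -102*(35 - 5*(-5)) = -102*(35 + 25) = -102*60 = -6120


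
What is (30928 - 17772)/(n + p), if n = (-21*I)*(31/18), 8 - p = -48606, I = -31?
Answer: 78936/298411 ≈ 0.26452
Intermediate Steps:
p = 48614 (p = 8 - 1*(-48606) = 8 + 48606 = 48614)
n = 6727/6 (n = (-21*(-31))*(31/18) = 651*(31*(1/18)) = 651*(31/18) = 6727/6 ≈ 1121.2)
(30928 - 17772)/(n + p) = (30928 - 17772)/(6727/6 + 48614) = 13156/(298411/6) = 13156*(6/298411) = 78936/298411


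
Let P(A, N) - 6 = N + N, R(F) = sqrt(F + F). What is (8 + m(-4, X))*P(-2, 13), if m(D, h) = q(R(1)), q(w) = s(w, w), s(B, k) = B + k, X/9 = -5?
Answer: 256 + 64*sqrt(2) ≈ 346.51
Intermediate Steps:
X = -45 (X = 9*(-5) = -45)
R(F) = sqrt(2)*sqrt(F) (R(F) = sqrt(2*F) = sqrt(2)*sqrt(F))
q(w) = 2*w (q(w) = w + w = 2*w)
m(D, h) = 2*sqrt(2) (m(D, h) = 2*(sqrt(2)*sqrt(1)) = 2*(sqrt(2)*1) = 2*sqrt(2))
P(A, N) = 6 + 2*N (P(A, N) = 6 + (N + N) = 6 + 2*N)
(8 + m(-4, X))*P(-2, 13) = (8 + 2*sqrt(2))*(6 + 2*13) = (8 + 2*sqrt(2))*(6 + 26) = (8 + 2*sqrt(2))*32 = 256 + 64*sqrt(2)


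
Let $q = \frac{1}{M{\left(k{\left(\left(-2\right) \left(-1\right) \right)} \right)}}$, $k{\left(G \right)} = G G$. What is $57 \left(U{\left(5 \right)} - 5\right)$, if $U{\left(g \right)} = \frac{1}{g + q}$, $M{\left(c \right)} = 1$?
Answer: $- \frac{551}{2} \approx -275.5$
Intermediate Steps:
$k{\left(G \right)} = G^{2}$
$q = 1$ ($q = 1^{-1} = 1$)
$U{\left(g \right)} = \frac{1}{1 + g}$ ($U{\left(g \right)} = \frac{1}{g + 1} = \frac{1}{1 + g}$)
$57 \left(U{\left(5 \right)} - 5\right) = 57 \left(\frac{1}{1 + 5} - 5\right) = 57 \left(\frac{1}{6} - 5\right) = 57 \left(- \frac{29}{6}\right) = - \frac{551}{2}$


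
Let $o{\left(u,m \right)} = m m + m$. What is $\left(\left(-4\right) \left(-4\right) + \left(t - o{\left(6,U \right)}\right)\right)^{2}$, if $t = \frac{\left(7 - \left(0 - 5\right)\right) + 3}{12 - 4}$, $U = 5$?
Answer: $\frac{9409}{64} \approx 147.02$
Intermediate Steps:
$o{\left(u,m \right)} = m + m^{2}$ ($o{\left(u,m \right)} = m^{2} + m = m + m^{2}$)
$t = \frac{15}{8}$ ($t = \frac{\left(7 - \left(0 - 5\right)\right) + 3}{8} = \left(\left(7 - -5\right) + 3\right) \frac{1}{8} = \left(\left(7 + 5\right) + 3\right) \frac{1}{8} = \left(12 + 3\right) \frac{1}{8} = 15 \cdot \frac{1}{8} = \frac{15}{8} \approx 1.875$)
$\left(\left(-4\right) \left(-4\right) + \left(t - o{\left(6,U \right)}\right)\right)^{2} = \left(\left(-4\right) \left(-4\right) + \left(\frac{15}{8} - 5 \left(1 + 5\right)\right)\right)^{2} = \left(16 + \left(\frac{15}{8} - 5 \cdot 6\right)\right)^{2} = \left(16 + \left(\frac{15}{8} - 30\right)\right)^{2} = \left(16 - \frac{225}{8}\right)^{2} = \left(- \frac{97}{8}\right)^{2} = \frac{9409}{64}$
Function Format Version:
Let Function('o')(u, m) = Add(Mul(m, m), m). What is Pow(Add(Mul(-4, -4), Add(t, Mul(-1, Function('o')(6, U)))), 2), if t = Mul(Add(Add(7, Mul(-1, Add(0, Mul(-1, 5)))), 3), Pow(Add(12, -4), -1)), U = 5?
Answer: Rational(9409, 64) ≈ 147.02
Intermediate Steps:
Function('o')(u, m) = Add(m, Pow(m, 2)) (Function('o')(u, m) = Add(Pow(m, 2), m) = Add(m, Pow(m, 2)))
t = Rational(15, 8) (t = Mul(Add(Add(7, Mul(-1, Add(0, -5))), 3), Pow(8, -1)) = Mul(Add(Add(7, Mul(-1, -5)), 3), Rational(1, 8)) = Mul(Add(Add(7, 5), 3), Rational(1, 8)) = Mul(Add(12, 3), Rational(1, 8)) = Mul(15, Rational(1, 8)) = Rational(15, 8) ≈ 1.8750)
Pow(Add(Mul(-4, -4), Add(t, Mul(-1, Function('o')(6, U)))), 2) = Pow(Add(Mul(-4, -4), Add(Rational(15, 8), Mul(-1, Mul(5, Add(1, 5))))), 2) = Pow(Add(16, Add(Rational(15, 8), Mul(-1, Mul(5, 6)))), 2) = Pow(Add(16, Add(Rational(15, 8), Mul(-1, 30))), 2) = Pow(Add(16, Add(Rational(15, 8), -30)), 2) = Pow(Add(16, Rational(-225, 8)), 2) = Pow(Rational(-97, 8), 2) = Rational(9409, 64)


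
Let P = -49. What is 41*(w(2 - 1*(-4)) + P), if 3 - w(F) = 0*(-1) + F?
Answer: -2132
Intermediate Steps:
w(F) = 3 - F (w(F) = 3 - (0*(-1) + F) = 3 - (0 + F) = 3 - F)
41*(w(2 - 1*(-4)) + P) = 41*((3 - (2 - 1*(-4))) - 49) = 41*((3 - (2 + 4)) - 49) = 41*((3 - 1*6) - 49) = 41*((3 - 6) - 49) = 41*(-3 - 49) = 41*(-52) = -2132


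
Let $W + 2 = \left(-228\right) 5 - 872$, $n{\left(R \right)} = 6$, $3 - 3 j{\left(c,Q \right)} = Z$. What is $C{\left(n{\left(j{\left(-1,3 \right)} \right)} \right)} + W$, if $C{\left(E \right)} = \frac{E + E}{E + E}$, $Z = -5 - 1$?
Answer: $-2013$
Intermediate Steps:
$Z = -6$
$j{\left(c,Q \right)} = 3$ ($j{\left(c,Q \right)} = 1 - -2 = 1 + 2 = 3$)
$C{\left(E \right)} = 1$ ($C{\left(E \right)} = \frac{2 E}{2 E} = 2 E \frac{1}{2 E} = 1$)
$W = -2014$ ($W = -2 - 2012 = -2014$)
$C{\left(n{\left(j{\left(-1,3 \right)} \right)} \right)} + W = 1 - 2014 = -2013$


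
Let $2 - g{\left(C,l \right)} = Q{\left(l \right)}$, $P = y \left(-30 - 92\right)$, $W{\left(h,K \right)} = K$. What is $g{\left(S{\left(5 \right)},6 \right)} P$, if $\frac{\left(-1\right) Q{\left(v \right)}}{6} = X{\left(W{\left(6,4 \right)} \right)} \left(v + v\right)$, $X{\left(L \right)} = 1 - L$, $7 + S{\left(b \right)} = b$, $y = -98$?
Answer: $-2558584$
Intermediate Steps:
$P = 11956$ ($P = - 98 \left(-30 - 92\right) = \left(-98\right) \left(-122\right) = 11956$)
$S{\left(b \right)} = -7 + b$
$Q{\left(v \right)} = 36 v$ ($Q{\left(v \right)} = - 6 \left(1 - 4\right) \left(v + v\right) = - 6 \left(1 - 4\right) 2 v = - 6 \left(- 3 \cdot 2 v\right) = - 6 \left(- 6 v\right) = 36 v$)
$g{\left(C,l \right)} = 2 - 36 l$
$g{\left(S{\left(5 \right)},6 \right)} P = \left(2 - 216\right) 11956 = \left(-214\right) 11956 = -2558584$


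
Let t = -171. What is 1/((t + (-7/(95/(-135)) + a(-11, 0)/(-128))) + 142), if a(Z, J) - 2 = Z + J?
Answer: -2432/46165 ≈ -0.052681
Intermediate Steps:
a(Z, J) = 2 + J + Z (a(Z, J) = 2 + (Z + J) = 2 + (J + Z) = 2 + J + Z)
1/((t + (-7/(95/(-135)) + a(-11, 0)/(-128))) + 142) = 1/((-171 + (-7/(95/(-135)) + (2 + 0 - 11)/(-128))) + 142) = 1/((-171 + (-7/(95*(-1/135)) - 9*(-1/128))) + 142) = 1/((-171 + (-7/(-19/27) + 9/128)) + 142) = 1/((-171 + (-7*(-27/19) + 9/128)) + 142) = 1/((-171 + (189/19 + 9/128)) + 142) = 1/((-171 + 24363/2432) + 142) = 1/(-391509/2432 + 142) = 1/(-46165/2432) = -2432/46165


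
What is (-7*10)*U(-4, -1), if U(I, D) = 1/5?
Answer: -14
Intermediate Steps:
U(I, D) = ⅕
(-7*10)*U(-4, -1) = -7*10*(⅕) = -70*⅕ = -14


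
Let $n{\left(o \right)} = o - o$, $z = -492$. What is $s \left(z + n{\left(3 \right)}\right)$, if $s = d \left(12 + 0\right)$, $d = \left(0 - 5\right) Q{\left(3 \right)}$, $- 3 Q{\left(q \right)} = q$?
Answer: $-29520$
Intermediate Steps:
$Q{\left(q \right)} = - \frac{q}{3}$
$n{\left(o \right)} = 0$
$d = 5$ ($d = \left(0 - 5\right) \left(\left(- \frac{1}{3}\right) 3\right) = \left(-5\right) \left(-1\right) = 5$)
$s = 60$ ($s = 5 \left(12 + 0\right) = 5 \cdot 12 = 60$)
$s \left(z + n{\left(3 \right)}\right) = 60 \left(-492 + 0\right) = 60 \left(-492\right) = -29520$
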